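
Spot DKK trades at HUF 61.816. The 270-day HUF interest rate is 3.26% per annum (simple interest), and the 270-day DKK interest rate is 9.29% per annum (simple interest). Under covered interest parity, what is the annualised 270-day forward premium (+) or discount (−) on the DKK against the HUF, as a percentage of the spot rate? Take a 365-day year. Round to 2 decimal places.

-5.64%

T = 270/365 years.
CIP forward (HUF per DKK) = 61.816 × 1.0241151/1.0687205 = 59.235973.
(F − S)/S ÷ T = (59.235973 − 61.816)/61.816/(270/365) = -0.056423 → -5.64%.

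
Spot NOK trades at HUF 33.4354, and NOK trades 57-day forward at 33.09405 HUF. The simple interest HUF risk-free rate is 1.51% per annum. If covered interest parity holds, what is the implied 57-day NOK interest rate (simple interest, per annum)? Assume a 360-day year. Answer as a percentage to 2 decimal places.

8.04%

T = 57/360 years.
CIP gives F = S · g_HUF/g_NOK, so g_HUF/g_NOK = 33.09405/33.4354 = 0.9897908.
HUF growth factor: 1 + 0.0151×57/360 = 1.0023908.
So the NOK growth factor = 1.012730.
r = (1.012730 − 1)/(57/360) = 0.080400 → 8.04%.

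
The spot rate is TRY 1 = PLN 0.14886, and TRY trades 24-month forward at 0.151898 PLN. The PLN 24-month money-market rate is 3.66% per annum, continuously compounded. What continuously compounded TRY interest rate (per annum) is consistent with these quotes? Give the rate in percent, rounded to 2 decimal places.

T = 2 years.
CIP gives F = S · g_PLN/g_TRY, so g_PLN/g_TRY = 0.151898/0.14886 = 1.0204084.
The PLN side grows by e^(0.0366×2) = 1.0759457.
So the TRY growth factor = 1.0544265.
r = ln(1.0544265)/2 = 0.026499 → 2.65%.

2.65%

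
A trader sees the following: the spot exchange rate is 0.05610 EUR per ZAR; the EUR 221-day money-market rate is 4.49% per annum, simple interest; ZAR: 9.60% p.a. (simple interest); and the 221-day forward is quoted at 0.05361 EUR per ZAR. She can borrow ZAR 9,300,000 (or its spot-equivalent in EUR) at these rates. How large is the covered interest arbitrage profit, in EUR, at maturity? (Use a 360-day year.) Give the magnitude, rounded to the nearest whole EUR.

EUR 8,155

T = 221/360 years.
Keep in ZAR, deliver into the forward: 9,300,000·1.05893333·0.05361 = EUR 527,955.57.
Swap to EUR now, deposit: 9,300,000·0.05610·1.02756361 = EUR 536,110.76.
The quoted forward undervalues ZAR, so borrow ZAR, convert to EUR at spot, deposit the EUR at 4.49%, and buy ZAR forward at 0.05361 to cover the loan.
Profit = 536,110.76 − 527,955.57 = EUR 8,155.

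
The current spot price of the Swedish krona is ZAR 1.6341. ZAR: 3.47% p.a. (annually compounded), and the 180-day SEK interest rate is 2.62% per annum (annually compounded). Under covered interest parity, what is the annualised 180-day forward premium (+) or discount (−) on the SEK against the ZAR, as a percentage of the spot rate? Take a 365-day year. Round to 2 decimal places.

T = 180/365 years.
No-arbitrage forward: 1.6341 × 1.0169644 / 1.0128359 = 1.6407609 ZAR/SEK.
Annualised premium = (F − S)/S × (1/T) = (1.6407609 − 1.6341)/1.6341 ÷ (180/365) = 0.83%.

+0.83%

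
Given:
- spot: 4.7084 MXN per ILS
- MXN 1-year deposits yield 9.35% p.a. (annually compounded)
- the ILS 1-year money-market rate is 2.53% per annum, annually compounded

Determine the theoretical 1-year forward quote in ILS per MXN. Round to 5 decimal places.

0.19914

T = 1 year.
Growth of 1 MXN over T: (1 + 0.0935)^1 = 1.093500.
ILS growth factor: (1 + 0.0253)^1 = 1.025300.
Forward (MXN per ILS) = 4.7084 × 1.093500 / 1.025300 = 5.021589.
Invert for ILS per MXN: 1 / 5.021589 = 0.19914.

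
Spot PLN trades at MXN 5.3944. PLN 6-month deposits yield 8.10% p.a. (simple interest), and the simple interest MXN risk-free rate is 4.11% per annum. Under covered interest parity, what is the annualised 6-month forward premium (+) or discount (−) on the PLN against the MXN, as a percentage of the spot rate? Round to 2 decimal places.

T = 6/12 years.
No-arbitrage forward: 5.3944 × 1.020550 / 1.040500 = 5.2909706 MXN/PLN.
Annualised premium = (F − S)/S × (1/T) = (5.2909706 − 5.3944)/5.3944 ÷ (6/12) = -3.83%.

-3.83%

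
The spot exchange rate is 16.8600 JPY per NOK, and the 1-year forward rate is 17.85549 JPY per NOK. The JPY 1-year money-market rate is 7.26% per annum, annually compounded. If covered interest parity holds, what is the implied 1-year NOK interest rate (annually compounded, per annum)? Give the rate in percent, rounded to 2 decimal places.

1.28%

T = 1 year.
By CIP, F/S equals the JPY-to-NOK growth ratio: 17.85549/16.86 = 1.0590445.
The JPY side grows by (1 + 0.0726)^1 = 1.072600.
So the NOK growth factor = 1.0127997.
r = 1.0127997^(1/1) − 1 = 0.012800 → 1.28%.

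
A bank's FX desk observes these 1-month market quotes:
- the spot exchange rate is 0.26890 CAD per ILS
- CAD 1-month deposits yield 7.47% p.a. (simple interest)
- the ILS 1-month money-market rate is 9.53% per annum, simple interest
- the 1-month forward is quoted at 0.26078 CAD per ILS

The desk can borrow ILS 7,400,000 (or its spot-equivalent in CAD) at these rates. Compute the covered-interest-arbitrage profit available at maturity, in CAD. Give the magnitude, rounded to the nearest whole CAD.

CAD 57,149

T = 1/12 years.
Keep in ILS, deliver into the forward: 7,400,000·1.007941667·0.26078 = CAD 1,945,097.61.
Swap to CAD now, deposit: 7,400,000·0.26890·1.006225 = CAD 2,002,246.88.
The quoted forward undervalues ILS, so borrow ILS, convert to CAD at spot, deposit the CAD at 7.47%, and buy ILS forward at 0.26078 to cover the loan.
The gap between the two covered legs is CAD 57,149.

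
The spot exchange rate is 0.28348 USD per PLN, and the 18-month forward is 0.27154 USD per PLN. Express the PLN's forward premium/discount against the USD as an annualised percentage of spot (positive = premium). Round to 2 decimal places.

-2.81%

T = 18/12 years.
(F − S)/S = (0.27154 − 0.28348)/0.28348 = -0.0421194.
Annualise by dividing by T: -0.0421194 / (18/12) = -0.028080 → -2.81%.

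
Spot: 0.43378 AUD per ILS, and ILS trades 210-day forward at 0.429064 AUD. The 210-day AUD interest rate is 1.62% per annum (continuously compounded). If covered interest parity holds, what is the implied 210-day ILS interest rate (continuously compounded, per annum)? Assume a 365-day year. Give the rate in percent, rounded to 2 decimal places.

T = 210/365 years.
CIP gives F = S · g_AUD/g_ILS, so g_AUD/g_ILS = 0.429064/0.43378 = 0.9891281.
AUD growth factor: e^(0.0162×210/365) = 1.0093641.
Hence g_ILS = 1.0204584.
Take logs: ln 1.0204584 / (210/365) = 0.035200, so 3.52%.

3.52%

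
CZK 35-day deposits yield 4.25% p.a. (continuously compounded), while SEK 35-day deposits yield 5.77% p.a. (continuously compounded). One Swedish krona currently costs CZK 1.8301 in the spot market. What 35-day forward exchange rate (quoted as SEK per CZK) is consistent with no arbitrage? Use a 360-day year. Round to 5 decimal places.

T = 35/360 years.
Growth of 1 CZK over T: e^(0.0425×35/360) = 1.0041405.
Growth of 1 SEK over T: e^(0.0577×35/360) = 1.0056255.
So F = 1.8301 × 1.0041405 / 1.0056255 = 1.827398 (CZK/SEK).
Quoted the other way: 1/1.827398 = 0.54723 SEK per CZK.

0.54723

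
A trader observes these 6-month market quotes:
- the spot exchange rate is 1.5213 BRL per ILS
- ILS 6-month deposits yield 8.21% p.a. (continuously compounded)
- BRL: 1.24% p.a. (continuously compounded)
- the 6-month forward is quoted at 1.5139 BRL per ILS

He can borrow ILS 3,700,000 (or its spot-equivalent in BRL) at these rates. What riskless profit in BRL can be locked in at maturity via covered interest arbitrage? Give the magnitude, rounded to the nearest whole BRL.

BRL 172,336

T = 6/12 years.
Invest the ILS and cover forward: 3,700,000 × 1.041904199 × 1.5139 = BRL 5,836,153.44.
Convert at spot and invest in BRL: 3,700,000 × 1.5213 × 1.00621926 = BRL 5,663,817.03.
The quoted forward overvalues ILS, so borrow BRL, buy ILS at spot, deposit the ILS at 8.21%, and sell the proceeds forward at 1.5139.
The gap between the two covered legs is BRL 172,336.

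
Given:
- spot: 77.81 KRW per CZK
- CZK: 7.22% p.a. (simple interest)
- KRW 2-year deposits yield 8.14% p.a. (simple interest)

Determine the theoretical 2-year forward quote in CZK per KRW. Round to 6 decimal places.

0.012648

T = 2 years.
KRW accumulates by 1 + 0.0814×2 = 1.162800.
CZK accumulates by 1 + 0.0722×2 = 1.144400.
CIP: F = S · (grow KRW)/(grow CZK) = 77.81 × 1.162800/1.144400 = 79.06105 KRW per CZK.
Quoted the other way: 1/79.06105 = 0.012648 CZK per KRW.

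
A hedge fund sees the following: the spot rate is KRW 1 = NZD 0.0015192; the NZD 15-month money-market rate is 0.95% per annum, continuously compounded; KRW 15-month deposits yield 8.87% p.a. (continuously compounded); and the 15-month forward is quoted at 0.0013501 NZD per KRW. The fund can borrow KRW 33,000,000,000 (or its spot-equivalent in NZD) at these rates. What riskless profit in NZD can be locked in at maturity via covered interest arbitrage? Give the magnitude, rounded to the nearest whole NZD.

T = 15/12 years.
Route A — deposit KRW, sell forward: 33,000,000,000 × 1.1172552412 × 0.0013501 = NZD 49,777,407.94.
Route B — convert at spot, deposit NZD: 33,000,000,000 × 0.0015192 × 1.0119457877 = NZD 50,732,485.34.
The quoted forward undervalues KRW, so borrow KRW, convert to NZD at spot, deposit the NZD at 0.95%, and buy KRW forward at 0.0013501 to cover the loan.
The gap between the two covered legs is NZD 955,077.

NZD 955,077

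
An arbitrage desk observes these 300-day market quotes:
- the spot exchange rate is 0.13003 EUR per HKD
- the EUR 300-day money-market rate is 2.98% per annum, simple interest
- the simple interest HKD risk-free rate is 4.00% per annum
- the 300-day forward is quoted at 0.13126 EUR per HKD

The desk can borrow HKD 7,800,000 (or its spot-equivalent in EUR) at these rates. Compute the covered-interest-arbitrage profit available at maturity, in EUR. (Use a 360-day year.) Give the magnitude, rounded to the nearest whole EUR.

EUR 18,535

T = 300/360 years.
Invest the HKD and cover forward: 7,800,000 × 1.033333333 × 0.13126 = EUR 1,057,955.60.
Convert at spot and invest in EUR: 7,800,000 × 0.13003 × 1.024833333 = EUR 1,039,420.81.
The quoted forward overvalues HKD, so borrow EUR, buy HKD at spot, deposit the HKD at 4.00%, and sell the proceeds forward at 0.13126.
Profit = 1,057,955.60 − 1,039,420.81 = EUR 18,535.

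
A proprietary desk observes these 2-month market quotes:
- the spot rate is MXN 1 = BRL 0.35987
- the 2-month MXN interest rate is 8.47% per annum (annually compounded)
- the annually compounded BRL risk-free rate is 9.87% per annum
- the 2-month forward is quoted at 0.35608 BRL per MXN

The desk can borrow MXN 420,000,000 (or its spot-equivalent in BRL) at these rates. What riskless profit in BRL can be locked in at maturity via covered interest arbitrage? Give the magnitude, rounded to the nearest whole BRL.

T = 2/12 years.
Invest the MXN and cover forward: 420,000,000 × 1.01364280032 × 0.35608 = BRL 151,593,929.90.
Convert at spot and invest in BRL: 420,000,000 × 0.35987 × 1.01581164561 = BRL 153,535,257.50.
The quoted forward undervalues MXN, so borrow MXN, convert to BRL at spot, deposit the BRL at 9.87%, and buy MXN forward at 0.35608 to cover the loan.
Arbitrage profit = |151,593,929.90 − 153,535,257.50| = BRL 1,941,328.

BRL 1,941,328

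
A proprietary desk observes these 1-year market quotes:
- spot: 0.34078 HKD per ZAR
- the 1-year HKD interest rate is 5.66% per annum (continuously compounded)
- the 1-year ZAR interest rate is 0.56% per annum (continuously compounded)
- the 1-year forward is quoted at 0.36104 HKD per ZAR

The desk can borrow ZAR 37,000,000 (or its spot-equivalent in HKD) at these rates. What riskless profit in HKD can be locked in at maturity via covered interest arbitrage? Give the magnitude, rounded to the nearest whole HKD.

HKD 90,393

T = 1 year.
Invest the ZAR and cover forward: 37,000,000 × 1.0056157093 × 0.36104 = HKD 13,433,497.34.
Convert at spot and invest in HKD: 37,000,000 × 0.34078 × 1.0582324328 = HKD 13,343,104.59.
The quoted forward overvalues ZAR, so borrow HKD, buy ZAR at spot, deposit the ZAR at 0.56%, and sell the proceeds forward at 0.36104.
Arbitrage profit = |13,433,497.34 − 13,343,104.59| = HKD 90,393.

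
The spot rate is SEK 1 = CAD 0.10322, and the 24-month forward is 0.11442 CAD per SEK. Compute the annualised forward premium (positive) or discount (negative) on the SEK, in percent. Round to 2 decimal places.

+5.43%

T = 2 years.
Period premium: (0.11442 − 0.10322)/0.10322 = 0.1085061.
Per annum: 0.1085061 / 2 = 0.054253 = 5.43%.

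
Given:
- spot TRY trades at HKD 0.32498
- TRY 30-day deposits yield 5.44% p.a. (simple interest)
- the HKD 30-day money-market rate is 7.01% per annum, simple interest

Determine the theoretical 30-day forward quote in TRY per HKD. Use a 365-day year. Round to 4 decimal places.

3.0732

T = 30/365 years.
HKD growth factor: 1 + 0.0701×30/365 = 1.0057616.
TRY growth factor: 1 + 0.0544×30/365 = 1.0044712.
So F = 0.32498 × 1.0057616 / 1.0044712 = 0.3253975 (HKD/TRY).
Invert for TRY per HKD: 1 / 0.3253975 = 3.0732.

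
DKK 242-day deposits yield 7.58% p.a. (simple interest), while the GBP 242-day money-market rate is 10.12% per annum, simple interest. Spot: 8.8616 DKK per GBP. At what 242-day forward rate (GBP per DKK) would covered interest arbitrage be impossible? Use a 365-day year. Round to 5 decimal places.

0.11466

T = 242/365 years.
DKK growth factor: 1 + 0.0758×242/365 = 1.0502564.
GBP accumulates by 1 + 0.1012×242/365 = 1.067097.
Forward (DKK per GBP) = 8.8616 × 1.0502564 / 1.067097 = 8.721749.
Invert for GBP per DKK: 1 / 8.721749 = 0.11466.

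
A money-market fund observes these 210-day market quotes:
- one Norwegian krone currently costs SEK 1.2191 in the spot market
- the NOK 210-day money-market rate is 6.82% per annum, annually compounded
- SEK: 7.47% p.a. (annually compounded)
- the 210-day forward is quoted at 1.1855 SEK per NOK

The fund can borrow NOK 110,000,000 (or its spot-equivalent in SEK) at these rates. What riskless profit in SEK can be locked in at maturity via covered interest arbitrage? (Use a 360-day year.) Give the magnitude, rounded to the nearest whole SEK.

T = 210/360 years.
Route A — deposit NOK, sell forward: 110,000,000 × 1.03923556601 × 1.1855 = SEK 135,521,513.99.
Route B — convert at spot, deposit SEK: 110,000,000 × 1.2191 × 1.04291975795 = SEK 139,856,582.46.
The quoted forward undervalues NOK, so borrow NOK, convert to SEK at spot, deposit the SEK at 7.47%, and buy NOK forward at 1.1855 to cover the loan.
The gap between the two covered legs is SEK 4,335,068.

SEK 4,335,068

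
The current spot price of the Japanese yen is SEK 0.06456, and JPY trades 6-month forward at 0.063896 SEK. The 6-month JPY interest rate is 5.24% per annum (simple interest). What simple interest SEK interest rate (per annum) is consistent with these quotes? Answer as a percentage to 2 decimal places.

T = 6/12 years.
F/S = 0.063896/0.06456 = 0.9897150 = (growth of SEK) / (growth of JPY).
JPY growth factor: 1 + 0.0524×6/12 = 1.026200.
Hence g_SEK = 1.0156455.
(1.0156455 − 1)/T = 0.031291, i.e. 3.13%.

3.13%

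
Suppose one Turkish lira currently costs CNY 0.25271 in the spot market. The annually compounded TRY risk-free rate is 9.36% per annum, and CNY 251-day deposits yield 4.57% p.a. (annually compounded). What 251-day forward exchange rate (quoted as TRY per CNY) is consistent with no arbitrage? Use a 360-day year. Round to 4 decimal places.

4.0826

T = 251/360 years.
CNY accumulates by (1 + 0.0457)^(251/360) = 1.0316469.
Growth of 1 TRY over T: (1 + 0.0936)^(251/360) = 1.0643709.
So F = 0.25271 × 1.0316469 / 1.0643709 = 0.2449405 (CNY/TRY).
Invert for TRY per CNY: 1 / 0.2449405 = 4.0826.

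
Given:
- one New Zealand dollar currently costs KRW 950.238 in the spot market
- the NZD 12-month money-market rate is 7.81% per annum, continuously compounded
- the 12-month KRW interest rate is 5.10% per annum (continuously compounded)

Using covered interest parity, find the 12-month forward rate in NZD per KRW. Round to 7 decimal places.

T = 1 year.
KRW accumulates by e^(0.0510×1) = 1.0523229.
NZD growth factor: e^(0.0781×1) = 1.0812308.
CIP: F = S · (grow KRW)/(grow NZD) = 950.238 × 1.0523229/1.0812308 = 924.8323 KRW per NZD.
Quoted the other way: 1/924.8323 = 0.0010813 NZD per KRW.

0.0010813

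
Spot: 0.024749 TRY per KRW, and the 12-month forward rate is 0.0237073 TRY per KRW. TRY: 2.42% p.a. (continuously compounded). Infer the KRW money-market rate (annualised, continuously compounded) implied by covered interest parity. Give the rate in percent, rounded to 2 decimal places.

6.72%

T = 1 year.
CIP gives F = S · g_TRY/g_KRW, so g_TRY/g_KRW = 0.0237073/0.024749 = 0.9579094.
The TRY side grows by e^(0.0242×1) = 1.0244952.
So the KRW growth factor = 1.0695116.
Take logs: ln 1.0695116 / 1 = 0.067202, so 6.72%.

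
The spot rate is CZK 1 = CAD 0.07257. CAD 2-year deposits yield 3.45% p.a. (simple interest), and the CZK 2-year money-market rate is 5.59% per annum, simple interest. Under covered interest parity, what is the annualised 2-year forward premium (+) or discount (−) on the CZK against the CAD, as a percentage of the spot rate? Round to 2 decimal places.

T = 2 years.
F = S · g_CAD/g_CZK = 0.07257 × 1.069000/1.111800 = 0.06977634.
(F − S)/S ÷ T = (0.06977634 − 0.07257)/0.07257/2 = -0.019248 → -1.92%.

-1.92%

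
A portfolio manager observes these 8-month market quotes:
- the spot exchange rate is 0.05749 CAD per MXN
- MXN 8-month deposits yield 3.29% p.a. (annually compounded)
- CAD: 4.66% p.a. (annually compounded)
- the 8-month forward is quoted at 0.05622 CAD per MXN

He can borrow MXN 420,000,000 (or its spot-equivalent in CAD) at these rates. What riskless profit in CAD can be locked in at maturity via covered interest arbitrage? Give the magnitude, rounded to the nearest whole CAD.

T = 8/12 years.
Keep in MXN, deliver into the forward: 420,000,000·1.0218147911·0.05622 = CAD 24,127,499.57.
Swap to CAD now, deposit: 420,000,000·0.05749·1.0308302477 = CAD 24,890,220.99.
The quoted forward undervalues MXN, so borrow MXN, convert to CAD at spot, deposit the CAD at 4.66%, and buy MXN forward at 0.05622 to cover the loan.
Profit = 24,890,220.99 − 24,127,499.57 = CAD 762,721.

CAD 762,721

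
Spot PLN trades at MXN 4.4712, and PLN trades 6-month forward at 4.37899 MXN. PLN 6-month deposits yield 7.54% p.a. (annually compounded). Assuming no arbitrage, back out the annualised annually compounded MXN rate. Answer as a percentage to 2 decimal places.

3.15%

T = 6/12 years.
CIP gives F = S · g_MXN/g_PLN, so g_MXN/g_PLN = 4.37899/4.4712 = 0.9793769.
The PLN side grows by (1 + 0.0754)^(6/12) = 1.0370149.
That pins the MXN growth at 1.0156284.
r = 1.0156284^(12/6) − 1 = 0.031501 → 3.15%.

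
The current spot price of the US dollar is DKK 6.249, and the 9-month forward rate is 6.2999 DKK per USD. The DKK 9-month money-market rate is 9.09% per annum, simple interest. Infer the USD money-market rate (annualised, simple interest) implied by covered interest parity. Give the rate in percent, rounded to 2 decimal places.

7.94%

T = 9/12 years.
CIP gives F = S · g_DKK/g_USD, so g_DKK/g_USD = 6.2999/6.249 = 1.0081453.
DKK growth factor: 1 + 0.0909×9/12 = 1.068175.
Hence g_USD = 1.0595447.
(1.0595447 − 1)/T = 0.079393, i.e. 7.94%.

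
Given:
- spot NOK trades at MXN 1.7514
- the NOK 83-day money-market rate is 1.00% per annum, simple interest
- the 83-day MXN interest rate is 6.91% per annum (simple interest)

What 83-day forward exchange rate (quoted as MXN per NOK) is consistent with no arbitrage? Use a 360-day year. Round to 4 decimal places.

T = 83/360 years.
MXN accumulates by 1 + 0.0691×83/360 = 1.0159314.
NOK accumulates by 1 + 0.0100×83/360 = 1.0023056.
Forward (MXN per NOK) = 1.7514 × 1.0159314 / 1.0023056 = 1.775209.

1.7752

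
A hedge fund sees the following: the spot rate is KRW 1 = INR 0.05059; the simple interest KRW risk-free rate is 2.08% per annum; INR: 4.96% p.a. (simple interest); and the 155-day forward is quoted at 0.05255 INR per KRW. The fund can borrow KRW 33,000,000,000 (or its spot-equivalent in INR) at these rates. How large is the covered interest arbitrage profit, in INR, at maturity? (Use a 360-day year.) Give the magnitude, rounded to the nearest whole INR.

INR 44,557,817

T = 155/360 years.
Keep in KRW, deliver into the forward: 33,000,000,000·1.008955555556·0.05255 = INR 1,749,680,276.67.
Swap to INR now, deposit: 33,000,000,000·0.05059·1.021355555556 = INR 1,705,122,459.33.
The quoted forward overvalues KRW, so borrow INR, buy KRW at spot, deposit the KRW at 2.08%, and sell the proceeds forward at 0.05255.
The gap between the two covered legs is INR 44,557,817.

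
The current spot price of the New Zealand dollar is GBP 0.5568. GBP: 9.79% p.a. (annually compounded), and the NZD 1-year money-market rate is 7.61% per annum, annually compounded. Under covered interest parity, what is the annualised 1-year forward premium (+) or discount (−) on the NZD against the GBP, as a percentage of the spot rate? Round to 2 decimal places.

+2.03%

T = 1 year.
CIP forward (GBP per NZD) = 0.5568 × 1.097900/1.076100 = 0.5680798.
(F − S)/S ÷ T = (0.5680798 − 0.5568)/0.5568/1 = 0.020258 → 2.03%.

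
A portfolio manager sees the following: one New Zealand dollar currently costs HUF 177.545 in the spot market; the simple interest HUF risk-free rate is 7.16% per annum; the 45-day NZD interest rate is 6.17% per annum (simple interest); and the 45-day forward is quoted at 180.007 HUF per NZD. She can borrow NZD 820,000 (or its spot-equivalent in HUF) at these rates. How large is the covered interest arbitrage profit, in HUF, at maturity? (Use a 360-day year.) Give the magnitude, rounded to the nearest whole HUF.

HUF 1,854,247

T = 45/360 years.
Route A — deposit NZD, sell forward: 820,000 × 1.0077125 × 180.007 = HUF 148,744,149.27.
Route B — convert at spot, deposit HUF: 820,000 × 177.545 × 1.008950 = HUF 146,889,902.76.
The quoted forward overvalues NZD, so borrow HUF, buy NZD at spot, deposit the NZD at 6.17%, and sell the proceeds forward at 180.007.
The gap between the two covered legs is HUF 1,854,247.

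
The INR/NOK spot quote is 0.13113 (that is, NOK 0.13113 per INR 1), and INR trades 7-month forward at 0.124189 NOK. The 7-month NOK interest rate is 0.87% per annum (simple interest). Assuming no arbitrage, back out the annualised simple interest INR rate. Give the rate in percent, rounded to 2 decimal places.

T = 7/12 years.
F/S = 0.124189/0.13113 = 0.9470678 = (growth of NOK) / (growth of INR).
NOK growth factor: 1 + 0.0087×7/12 = 1.005075.
That pins the INR growth at 1.0612493.
r = (1.0612493 − 1)/(7/12) = 0.104999 → 10.50%.

10.50%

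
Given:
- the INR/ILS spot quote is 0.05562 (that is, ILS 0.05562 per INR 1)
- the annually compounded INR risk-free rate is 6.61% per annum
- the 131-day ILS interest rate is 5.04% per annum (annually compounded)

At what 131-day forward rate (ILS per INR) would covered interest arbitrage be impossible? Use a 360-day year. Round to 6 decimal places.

0.055321

T = 131/360 years.
Growth of 1 ILS over T: (1 + 0.0504)^(131/360) = 1.0180538.
INR growth factor: (1 + 0.0661)^(131/360) = 1.0235648.
Forward (ILS per INR) = 0.05562 × 1.0180538 / 1.0235648 = 0.05532054.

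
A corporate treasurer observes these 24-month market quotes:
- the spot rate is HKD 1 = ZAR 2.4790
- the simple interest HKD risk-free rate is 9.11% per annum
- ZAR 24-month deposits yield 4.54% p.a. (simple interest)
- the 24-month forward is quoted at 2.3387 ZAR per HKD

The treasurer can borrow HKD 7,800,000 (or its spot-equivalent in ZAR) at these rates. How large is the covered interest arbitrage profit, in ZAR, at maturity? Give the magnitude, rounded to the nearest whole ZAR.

ZAR 473,600

T = 2 years.
Route A — deposit HKD, sell forward: 7,800,000 × 1.182200 × 2.3387 = ZAR 21,565,526.89.
Route B — convert at spot, deposit ZAR: 7,800,000 × 2.4790 × 1.090800 = ZAR 21,091,926.96.
The quoted forward overvalues HKD, so borrow ZAR, buy HKD at spot, deposit the HKD at 9.11%, and sell the proceeds forward at 2.3387.
The gap between the two covered legs is ZAR 473,600.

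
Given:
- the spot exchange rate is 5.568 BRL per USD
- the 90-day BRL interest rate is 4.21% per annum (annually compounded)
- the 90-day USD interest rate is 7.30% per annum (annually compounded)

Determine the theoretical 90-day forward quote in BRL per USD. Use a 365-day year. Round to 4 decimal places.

T = 90/365 years.
BRL growth factor: (1 + 0.0421)^(90/365) = 1.0102201.
Growth of 1 USD over T: (1 + 0.0730)^(90/365) = 1.0175251.
CIP: F = S · (grow BRL)/(grow USD) = 5.568 × 1.0102201/1.0175251 = 5.528026 BRL per USD.

5.5280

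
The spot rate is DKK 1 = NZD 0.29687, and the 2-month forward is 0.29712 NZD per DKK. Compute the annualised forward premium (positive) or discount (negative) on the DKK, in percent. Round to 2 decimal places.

+0.51%

T = 2/12 years.
Period premium: (0.29712 − 0.29687)/0.29687 = 0.0008421.
Annualise by dividing by T: 0.0008421 / (2/12) = 0.005053 → 0.51%.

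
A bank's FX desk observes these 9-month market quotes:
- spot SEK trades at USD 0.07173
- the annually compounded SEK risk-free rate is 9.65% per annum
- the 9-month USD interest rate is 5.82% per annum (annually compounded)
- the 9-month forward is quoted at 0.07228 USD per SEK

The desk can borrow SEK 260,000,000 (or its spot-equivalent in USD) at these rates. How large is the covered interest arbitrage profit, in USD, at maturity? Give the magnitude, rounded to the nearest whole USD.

T = 9/12 years.
Route A — deposit SEK, sell forward: 260,000,000 × 1.0715352859 × 0.07228 = USD 20,137,148.32.
Route B — convert at spot, deposit USD: 260,000,000 × 0.07173 × 1.043339904 = USD 19,458,080.54.
The quoted forward overvalues SEK, so borrow USD, buy SEK at spot, deposit the SEK at 9.65%, and sell the proceeds forward at 0.07228.
Arbitrage profit = |20,137,148.32 − 19,458,080.54| = USD 679,068.

USD 679,068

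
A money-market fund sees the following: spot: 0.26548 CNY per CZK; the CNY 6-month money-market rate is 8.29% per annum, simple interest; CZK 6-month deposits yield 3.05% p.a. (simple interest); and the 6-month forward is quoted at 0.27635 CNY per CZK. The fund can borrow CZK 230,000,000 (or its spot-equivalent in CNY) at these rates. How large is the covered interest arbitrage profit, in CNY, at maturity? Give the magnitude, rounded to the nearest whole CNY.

T = 6/12 years.
Route A — deposit CZK, sell forward: 230,000,000 × 1.015250 × 0.27635 = CNY 64,529,797.63.
Route B — convert at spot, deposit CNY: 230,000,000 × 0.26548 × 1.041450 = CNY 63,591,353.58.
The quoted forward overvalues CZK, so borrow CNY, buy CZK at spot, deposit the CZK at 3.05%, and sell the proceeds forward at 0.27635.
Arbitrage profit = |64,529,797.63 − 63,591,353.58| = CNY 938,444.

CNY 938,444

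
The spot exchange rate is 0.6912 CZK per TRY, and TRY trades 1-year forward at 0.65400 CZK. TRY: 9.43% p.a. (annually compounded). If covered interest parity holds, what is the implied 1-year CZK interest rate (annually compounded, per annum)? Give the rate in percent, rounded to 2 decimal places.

T = 1 year.
CIP gives F = S · g_CZK/g_TRY, so g_CZK/g_TRY = 0.654/0.6912 = 0.9461806.
TRY growth factor: (1 + 0.0943)^1 = 1.094300.
So the CZK growth factor = 1.0354054.
Annualise: 1.0354054^(1/1) − 1 = 0.035405 = 3.54%.

3.54%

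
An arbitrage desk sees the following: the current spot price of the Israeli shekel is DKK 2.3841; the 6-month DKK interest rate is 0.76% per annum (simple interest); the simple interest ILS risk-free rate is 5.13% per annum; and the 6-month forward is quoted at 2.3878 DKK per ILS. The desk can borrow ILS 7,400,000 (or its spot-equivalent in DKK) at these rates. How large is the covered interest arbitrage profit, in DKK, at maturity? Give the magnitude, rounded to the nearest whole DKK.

DKK 413,567

T = 6/12 years.
Invest the ILS and cover forward: 7,400,000 × 1.025650 × 2.3878 = DKK 18,122,948.32.
Convert at spot and invest in DKK: 7,400,000 × 2.3841 × 1.003800 = DKK 17,709,380.89.
The quoted forward overvalues ILS, so borrow DKK, buy ILS at spot, deposit the ILS at 5.13%, and sell the proceeds forward at 2.3878.
Arbitrage profit = |18,122,948.32 − 17,709,380.89| = DKK 413,567.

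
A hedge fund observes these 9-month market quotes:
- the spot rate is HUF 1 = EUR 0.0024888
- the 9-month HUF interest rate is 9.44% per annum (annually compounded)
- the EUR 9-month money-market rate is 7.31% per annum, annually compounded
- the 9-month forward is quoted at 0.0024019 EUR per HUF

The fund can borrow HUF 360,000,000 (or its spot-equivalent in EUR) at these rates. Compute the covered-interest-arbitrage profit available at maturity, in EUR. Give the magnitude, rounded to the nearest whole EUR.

EUR 19,446

T = 9/12 years.
Route A — deposit HUF, sell forward: 360,000,000 × 1.06999578 × 0.0024019 = EUR 925,208.23.
Route B — convert at spot, deposit EUR: 360,000,000 × 0.0024888 × 1.0543387 = EUR 944,653.74.
The quoted forward undervalues HUF, so borrow HUF, convert to EUR at spot, deposit the EUR at 7.31%, and buy HUF forward at 0.0024019 to cover the loan.
Arbitrage profit = |925,208.23 − 944,653.74| = EUR 19,446.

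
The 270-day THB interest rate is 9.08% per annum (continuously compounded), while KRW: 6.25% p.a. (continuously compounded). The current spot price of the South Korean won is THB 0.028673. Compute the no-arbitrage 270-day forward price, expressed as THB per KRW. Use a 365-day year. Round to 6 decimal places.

0.029280

T = 270/365 years.
Growth of 1 THB over T: e^(0.0908×270/365) = 1.0694742.
KRW accumulates by e^(0.0625×270/365) = 1.0473183.
Forward (THB per KRW) = 0.028673 × 1.0694742 / 1.0473183 = 0.02927957.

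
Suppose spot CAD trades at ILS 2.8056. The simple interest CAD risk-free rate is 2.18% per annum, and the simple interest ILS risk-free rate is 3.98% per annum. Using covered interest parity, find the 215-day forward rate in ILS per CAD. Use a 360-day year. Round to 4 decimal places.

T = 215/360 years.
ILS growth factor: 1 + 0.0398×215/360 = 1.0237694.
CAD accumulates by 1 + 0.0218×215/360 = 1.0130194.
So F = 2.8056 × 1.0237694 / 1.0130194 = 2.835373 (ILS/CAD).

2.8354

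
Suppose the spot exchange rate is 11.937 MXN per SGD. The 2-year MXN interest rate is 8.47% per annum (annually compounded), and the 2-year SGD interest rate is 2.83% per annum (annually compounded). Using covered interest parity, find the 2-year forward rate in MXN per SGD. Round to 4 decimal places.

T = 2 years.
MXN growth factor: (1 + 0.0847)^2 = 1.17657409.
SGD growth factor: (1 + 0.0283)^2 = 1.05740089.
So F = 11.937 × 1.17657409 / 1.05740089 = 13.282346 (MXN/SGD).

13.2823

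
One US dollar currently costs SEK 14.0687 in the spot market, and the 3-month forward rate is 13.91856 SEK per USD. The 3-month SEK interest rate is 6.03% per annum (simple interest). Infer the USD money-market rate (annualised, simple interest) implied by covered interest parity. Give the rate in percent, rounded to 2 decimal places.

T = 3/12 years.
By CIP, F/S equals the SEK-to-USD growth ratio: 13.91856/14.0687 = 0.9893281.
SEK growth factor: 1 + 0.0603×3/12 = 1.015075.
That pins the USD growth at 1.0260246.
r = (1.0260246 − 1)/(3/12) = 0.104098 → 10.41%.

10.41%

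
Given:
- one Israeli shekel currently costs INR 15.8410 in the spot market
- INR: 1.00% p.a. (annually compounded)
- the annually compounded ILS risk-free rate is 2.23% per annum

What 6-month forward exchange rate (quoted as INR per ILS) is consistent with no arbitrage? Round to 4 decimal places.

T = 6/12 years.
INR growth factor: (1 + 0.0100)^(6/12) = 1.00498756.
ILS accumulates by (1 + 0.0223)^(6/12) = 1.01108852.
Forward (INR per ILS) = 15.841 × 1.00498756 / 1.01108852 = 15.745415.

15.7454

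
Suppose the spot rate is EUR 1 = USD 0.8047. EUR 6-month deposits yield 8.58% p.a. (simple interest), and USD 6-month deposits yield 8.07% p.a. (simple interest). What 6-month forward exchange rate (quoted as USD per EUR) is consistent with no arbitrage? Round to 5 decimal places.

T = 6/12 years.
USD accumulates by 1 + 0.0807×6/12 = 1.040350.
EUR accumulates by 1 + 0.0858×6/12 = 1.042900.
Forward (USD per EUR) = 0.8047 × 1.040350 / 1.042900 = 0.8027324.

0.80273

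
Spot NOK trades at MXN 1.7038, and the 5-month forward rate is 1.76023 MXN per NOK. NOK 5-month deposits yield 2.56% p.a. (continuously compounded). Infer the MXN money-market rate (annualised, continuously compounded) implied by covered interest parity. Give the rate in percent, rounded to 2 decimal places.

10.38%

T = 5/12 years.
By CIP, F/S equals the MXN-to-NOK growth ratio: 1.76023/1.7038 = 1.0331201.
NOK growth factor: e^(0.0256×5/12) = 1.0107238.
That pins the MXN growth at 1.0441991.
r = ln(1.0441991)/(5/12) = 0.103800 → 10.38%.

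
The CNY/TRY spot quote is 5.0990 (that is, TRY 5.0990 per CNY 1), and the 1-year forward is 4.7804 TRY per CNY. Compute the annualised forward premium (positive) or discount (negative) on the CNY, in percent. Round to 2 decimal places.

T = 1 year.
(F − S)/S = (4.7804 − 5.099)/5.099 = -0.0624828.
Per annum: -0.0624828 / 1 = -0.062483 = -6.25%.

-6.25%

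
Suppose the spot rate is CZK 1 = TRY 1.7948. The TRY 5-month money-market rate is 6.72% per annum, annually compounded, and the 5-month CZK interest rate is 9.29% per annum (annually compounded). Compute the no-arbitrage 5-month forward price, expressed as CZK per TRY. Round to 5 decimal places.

0.56272

T = 5/12 years.
Growth of 1 TRY over T: (1 + 0.0672)^(5/12) = 1.0274699.
Growth of 1 CZK over T: (1 + 0.0929)^(5/12) = 1.037708.
Forward (TRY per CZK) = 1.7948 × 1.0274699 / 1.037708 = 1.777092.
Invert for CZK per TRY: 1 / 1.777092 = 0.56272.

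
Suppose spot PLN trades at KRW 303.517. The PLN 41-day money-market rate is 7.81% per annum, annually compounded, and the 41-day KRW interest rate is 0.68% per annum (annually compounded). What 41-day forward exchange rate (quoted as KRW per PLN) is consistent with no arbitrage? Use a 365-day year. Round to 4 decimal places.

T = 41/365 years.
Growth of 1 KRW over T: (1 + 0.0068)^(41/365) = 1.00076154.
Growth of 1 PLN over T: (1 + 0.0781)^(41/365) = 1.008482927.
Forward (KRW per PLN) = 303.517 × 1.00076154 / 1.008482927 = 301.193141.

301.1931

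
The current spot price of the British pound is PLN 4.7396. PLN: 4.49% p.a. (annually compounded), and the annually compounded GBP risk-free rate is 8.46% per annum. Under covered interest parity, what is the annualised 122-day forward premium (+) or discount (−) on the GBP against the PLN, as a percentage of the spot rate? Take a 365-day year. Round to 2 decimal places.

T = 122/365 years.
CIP forward (PLN per GBP) = 4.7396 × 1.0147888/1.0275164 = 4.6808917.
Annualised premium = (F − S)/S × (1/T) = (4.6808917 − 4.7396)/4.7396 ÷ (122/365) = -3.71%.

-3.71%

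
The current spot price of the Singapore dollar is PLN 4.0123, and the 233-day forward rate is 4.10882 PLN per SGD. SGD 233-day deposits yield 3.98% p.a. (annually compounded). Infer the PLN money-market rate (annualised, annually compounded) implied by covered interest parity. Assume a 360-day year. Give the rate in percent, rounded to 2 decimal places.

7.87%

T = 233/360 years.
By CIP, F/S equals the PLN-to-SGD growth ratio: 4.10882/4.0123 = 1.0240560.
The SGD side grows by (1 + 0.0398)^(233/360) = 1.0255818.
That pins the PLN growth at 1.0502532.
Annualise: 1.0502532^(360/233) − 1 = 0.078700 = 7.87%.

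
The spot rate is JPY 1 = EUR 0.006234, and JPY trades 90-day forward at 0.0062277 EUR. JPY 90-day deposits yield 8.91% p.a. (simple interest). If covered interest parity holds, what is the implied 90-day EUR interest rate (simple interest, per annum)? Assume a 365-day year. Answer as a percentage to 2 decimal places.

8.49%

T = 90/365 years.
CIP gives F = S · g_EUR/g_JPY, so g_EUR/g_JPY = 0.0062277/0.006234 = 0.9989894.
The JPY side grows by 1 + 0.0891×90/365 = 1.0219699.
So the EUR growth factor = 1.0209371.
(1.0209371 − 1)/T = 0.084912, i.e. 8.49%.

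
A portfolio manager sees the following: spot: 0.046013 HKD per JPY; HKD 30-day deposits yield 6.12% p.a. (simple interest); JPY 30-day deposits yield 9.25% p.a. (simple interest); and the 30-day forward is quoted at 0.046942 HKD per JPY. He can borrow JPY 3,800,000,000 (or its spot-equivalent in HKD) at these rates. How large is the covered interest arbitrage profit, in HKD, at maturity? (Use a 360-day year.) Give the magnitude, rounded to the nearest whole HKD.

T = 30/360 years.
Route A — deposit JPY, sell forward: 3,800,000,000 × 1.00770833333 × 0.046942 = HKD 179,754,609.42.
Route B — convert at spot, deposit HKD: 3,800,000,000 × 0.046013 × 1.005100 = HKD 175,741,131.94.
The quoted forward overvalues JPY, so borrow HKD, buy JPY at spot, deposit the JPY at 9.25%, and sell the proceeds forward at 0.046942.
Arbitrage profit = |179,754,609.42 − 175,741,131.94| = HKD 4,013,477.

HKD 4,013,477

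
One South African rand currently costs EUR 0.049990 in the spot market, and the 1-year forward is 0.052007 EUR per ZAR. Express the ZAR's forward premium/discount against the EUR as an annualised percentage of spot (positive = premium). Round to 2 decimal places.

T = 1 year.
(F − S)/S = (0.052007 − 0.04999)/0.04999 = 0.0403481.
Per annum: 0.0403481 / 1 = 0.040348 = 4.03%.

+4.03%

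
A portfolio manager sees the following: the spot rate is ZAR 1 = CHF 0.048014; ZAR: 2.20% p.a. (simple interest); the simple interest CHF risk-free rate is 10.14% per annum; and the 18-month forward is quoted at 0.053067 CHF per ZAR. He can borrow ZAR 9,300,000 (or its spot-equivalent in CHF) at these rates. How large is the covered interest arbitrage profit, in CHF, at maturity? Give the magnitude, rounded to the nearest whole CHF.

T = 18/12 years.
Keep in ZAR, deliver into the forward: 9,300,000·1.033000·0.053067 = CHF 509,809.36.
Swap to CHF now, deposit: 9,300,000·0.048014·1.152100 = CHF 514,447.44.
The quoted forward undervalues ZAR, so borrow ZAR, convert to CHF at spot, deposit the CHF at 10.14%, and buy ZAR forward at 0.053067 to cover the loan.
Profit = 514,447.44 − 509,809.36 = CHF 4,638.

CHF 4,638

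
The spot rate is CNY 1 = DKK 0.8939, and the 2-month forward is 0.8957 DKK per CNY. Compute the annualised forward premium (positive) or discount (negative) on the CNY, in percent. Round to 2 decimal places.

T = 2/12 years.
Period premium: (0.8957 − 0.8939)/0.8939 = 0.0020136.
×(1/T) gives 1.21% p.a.

+1.21%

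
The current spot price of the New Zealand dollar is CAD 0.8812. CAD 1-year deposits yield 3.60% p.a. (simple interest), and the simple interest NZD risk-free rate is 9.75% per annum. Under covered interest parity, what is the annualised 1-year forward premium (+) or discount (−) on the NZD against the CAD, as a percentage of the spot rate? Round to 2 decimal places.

-5.60%

T = 1 year.
No-arbitrage forward: 0.8812 × 1.036000 / 1.097500 = 0.8318207 CAD/NZD.
Annualised premium = (F − S)/S × (1/T) = (0.8318207 − 0.8812)/0.8812 ÷ 1 = -5.60%.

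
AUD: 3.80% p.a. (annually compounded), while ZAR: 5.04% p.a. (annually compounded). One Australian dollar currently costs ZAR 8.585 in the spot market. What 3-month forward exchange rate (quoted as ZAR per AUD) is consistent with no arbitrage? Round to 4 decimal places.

T = 3/12 years.
ZAR growth factor: (1 + 0.0504)^(3/12) = 1.0123686.
AUD accumulates by (1 + 0.0380)^(3/12) = 1.0093675.
CIP: F = S · (grow ZAR)/(grow AUD) = 8.585 × 1.0123686/1.0093675 = 8.610525 ZAR per AUD.

8.6105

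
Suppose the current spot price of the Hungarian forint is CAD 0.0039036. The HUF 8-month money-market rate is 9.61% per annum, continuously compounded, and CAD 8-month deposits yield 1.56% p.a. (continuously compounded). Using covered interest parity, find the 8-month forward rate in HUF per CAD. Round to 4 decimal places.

T = 8/12 years.
CAD accumulates by e^(0.0156×8/12) = 1.010454268.
HUF growth factor: e^(0.0961×8/12) = 1.066163474.
CIP: F = S · (grow CAD)/(grow HUF) = 0.0039036 × 1.010454268/1.066163474 = 0.00369962898 CAD per HUF.
Invert for HUF per CAD: 1 / 0.00369962898 = 270.2974.

270.2974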